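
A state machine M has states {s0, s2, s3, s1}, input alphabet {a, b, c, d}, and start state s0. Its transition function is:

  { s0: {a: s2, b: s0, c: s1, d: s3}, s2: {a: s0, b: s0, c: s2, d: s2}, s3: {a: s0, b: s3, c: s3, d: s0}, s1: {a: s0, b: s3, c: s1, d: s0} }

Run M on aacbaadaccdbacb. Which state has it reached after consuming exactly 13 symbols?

s2

Trace: s0 -a-> s2 -a-> s0 -c-> s1 -b-> s3 -a-> s0 -a-> s2 -d-> s2 -a-> s0 -c-> s1 -c-> s1 -d-> s0 -b-> s0 -a-> s2
After 13 symbols: s2.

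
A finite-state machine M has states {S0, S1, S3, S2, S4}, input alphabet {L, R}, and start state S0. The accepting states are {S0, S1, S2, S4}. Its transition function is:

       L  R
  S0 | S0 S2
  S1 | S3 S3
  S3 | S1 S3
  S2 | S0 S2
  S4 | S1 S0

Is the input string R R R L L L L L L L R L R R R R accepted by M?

Yes

S0 → S2 → S2 → S2 → S0 → S0 → S0 → S0 → S0 → S0 → S0 → S2 → S0 → S2 → S2 → S2 → S2
End state S2 is accepting.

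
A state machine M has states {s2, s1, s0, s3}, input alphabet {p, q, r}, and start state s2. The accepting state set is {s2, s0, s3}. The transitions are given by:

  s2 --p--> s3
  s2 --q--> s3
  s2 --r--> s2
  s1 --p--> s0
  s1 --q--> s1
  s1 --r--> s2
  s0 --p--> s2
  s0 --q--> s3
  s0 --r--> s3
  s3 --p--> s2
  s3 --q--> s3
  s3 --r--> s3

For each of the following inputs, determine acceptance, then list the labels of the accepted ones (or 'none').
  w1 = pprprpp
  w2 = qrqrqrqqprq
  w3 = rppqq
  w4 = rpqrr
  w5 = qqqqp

w1, w2, w3, w4, w5

w1:
  start at s2
  read 'p': s2 → s3
  read 'p': s3 → s2
  read 'r': s2 → s2
  read 'p': s2 → s3
  read 'r': s3 → s3
  read 'p': s3 → s2
  read 'p': s2 → s3
  end s3, accepted
w2:
  start at s2
  read 'q': s2 → s3
  read 'r': s3 → s3
  read 'q': s3 → s3
  read 'r': s3 → s3
  read 'q': s3 → s3
  read 'r': s3 → s3
  read 'q': s3 → s3
  read 'q': s3 → s3
  read 'p': s3 → s2
  read 'r': s2 → s2
  read 'q': s2 → s3
  end s3, accepted
w3:
  start at s2
  read 'r': s2 → s2
  read 'p': s2 → s3
  read 'p': s3 → s2
  read 'q': s2 → s3
  read 'q': s3 → s3
  end s3, accepted
w4:
  start at s2
  read 'r': s2 → s2
  read 'p': s2 → s3
  read 'q': s3 → s3
  read 'r': s3 → s3
  read 'r': s3 → s3
  end s3, accepted
w5:
  start at s2
  read 'q': s2 → s3
  read 'q': s3 → s3
  read 'q': s3 → s3
  read 'q': s3 → s3
  read 'p': s3 → s2
  end s2, accepted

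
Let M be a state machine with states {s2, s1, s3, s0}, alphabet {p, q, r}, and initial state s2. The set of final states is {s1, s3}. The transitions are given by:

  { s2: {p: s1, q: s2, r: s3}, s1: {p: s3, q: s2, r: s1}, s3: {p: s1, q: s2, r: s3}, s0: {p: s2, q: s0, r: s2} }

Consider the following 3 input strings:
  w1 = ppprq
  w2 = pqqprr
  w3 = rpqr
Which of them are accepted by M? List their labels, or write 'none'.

w1:
  start at s2
  read 'p': s2 → s1
  read 'p': s1 → s3
  read 'p': s3 → s1
  read 'r': s1 → s1
  read 'q': s1 → s2
  end s2, rejected
w2:
  start at s2
  read 'p': s2 → s1
  read 'q': s1 → s2
  read 'q': s2 → s2
  read 'p': s2 → s1
  read 'r': s1 → s1
  read 'r': s1 → s1
  end s1, accepted
w3:
  start at s2
  read 'r': s2 → s3
  read 'p': s3 → s1
  read 'q': s1 → s2
  read 'r': s2 → s3
  end s3, accepted

w2, w3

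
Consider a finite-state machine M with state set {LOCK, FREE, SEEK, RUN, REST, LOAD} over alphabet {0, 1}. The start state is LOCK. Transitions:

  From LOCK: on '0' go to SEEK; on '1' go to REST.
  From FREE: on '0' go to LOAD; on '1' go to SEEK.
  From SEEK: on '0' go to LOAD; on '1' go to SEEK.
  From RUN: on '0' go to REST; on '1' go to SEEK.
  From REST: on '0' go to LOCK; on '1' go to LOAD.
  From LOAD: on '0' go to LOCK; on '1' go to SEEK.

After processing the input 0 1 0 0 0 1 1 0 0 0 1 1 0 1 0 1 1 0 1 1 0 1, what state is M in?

SEEK

start at LOCK
read '0': LOCK → SEEK
read '1': SEEK → SEEK
read '0': SEEK → LOAD
read '0': LOAD → LOCK
read '0': LOCK → SEEK
read '1': SEEK → SEEK
read '1': SEEK → SEEK
read '0': SEEK → LOAD
read '0': LOAD → LOCK
read '0': LOCK → SEEK
read '1': SEEK → SEEK
read '1': SEEK → SEEK
read '0': SEEK → LOAD
read '1': LOAD → SEEK
read '0': SEEK → LOAD
read '1': LOAD → SEEK
read '1': SEEK → SEEK
read '0': SEEK → LOAD
read '1': LOAD → SEEK
read '1': SEEK → SEEK
read '0': SEEK → LOAD
read '1': LOAD → SEEK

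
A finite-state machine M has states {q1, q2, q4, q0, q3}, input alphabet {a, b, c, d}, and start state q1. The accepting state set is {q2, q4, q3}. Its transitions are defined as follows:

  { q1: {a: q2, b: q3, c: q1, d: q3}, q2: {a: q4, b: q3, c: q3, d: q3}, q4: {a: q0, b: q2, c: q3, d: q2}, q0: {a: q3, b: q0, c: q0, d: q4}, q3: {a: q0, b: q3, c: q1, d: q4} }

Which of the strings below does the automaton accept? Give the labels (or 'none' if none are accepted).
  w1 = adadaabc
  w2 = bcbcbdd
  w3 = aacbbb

w1: q1 → q2 → q3 → q0 → q4 → q0 → q3 → q3 → q1  → end q1, rejected
w2: q1 → q3 → q1 → q3 → q1 → q3 → q4 → q2  → end q2, accepted
w3: q1 → q2 → q4 → q3 → q3 → q3 → q3  → end q3, accepted

w2, w3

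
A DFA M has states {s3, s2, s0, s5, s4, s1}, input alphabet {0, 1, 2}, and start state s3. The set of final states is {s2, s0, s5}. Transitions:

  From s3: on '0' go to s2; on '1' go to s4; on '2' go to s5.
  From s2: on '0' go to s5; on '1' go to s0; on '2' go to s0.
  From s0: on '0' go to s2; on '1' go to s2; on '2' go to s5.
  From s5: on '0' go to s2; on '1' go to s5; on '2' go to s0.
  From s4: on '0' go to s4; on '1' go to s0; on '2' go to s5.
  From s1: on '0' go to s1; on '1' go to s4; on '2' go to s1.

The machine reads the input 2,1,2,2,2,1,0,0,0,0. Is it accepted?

Trace: s3 -2-> s5 -1-> s5 -2-> s0 -2-> s5 -2-> s0 -1-> s2 -0-> s5 -0-> s2 -0-> s5 -0-> s2
End state s2 is accepting.

Yes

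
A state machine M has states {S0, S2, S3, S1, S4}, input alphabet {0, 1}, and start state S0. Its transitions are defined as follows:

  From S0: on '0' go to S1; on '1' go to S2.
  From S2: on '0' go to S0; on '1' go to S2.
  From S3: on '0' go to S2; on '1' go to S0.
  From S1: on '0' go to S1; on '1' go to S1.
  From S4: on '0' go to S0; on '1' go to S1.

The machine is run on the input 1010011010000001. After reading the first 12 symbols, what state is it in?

S1

start at S0
read '1': S0 → S2
read '0': S2 → S0
read '1': S0 → S2
read '0': S2 → S0
read '0': S0 → S1
read '1': S1 → S1
read '1': S1 → S1
read '0': S1 → S1
read '1': S1 → S1
read '0': S1 → S1
read '0': S1 → S1
read '0': S1 → S1
After 12 symbols: S1.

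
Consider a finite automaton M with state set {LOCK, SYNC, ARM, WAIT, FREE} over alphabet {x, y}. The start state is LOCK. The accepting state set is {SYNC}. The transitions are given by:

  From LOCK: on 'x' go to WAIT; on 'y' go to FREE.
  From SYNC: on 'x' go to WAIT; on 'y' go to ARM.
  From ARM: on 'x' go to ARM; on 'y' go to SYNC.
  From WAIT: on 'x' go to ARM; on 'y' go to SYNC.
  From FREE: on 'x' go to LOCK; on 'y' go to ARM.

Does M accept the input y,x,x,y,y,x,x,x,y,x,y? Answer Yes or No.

Yes

start at LOCK
read 'y': LOCK → FREE
read 'x': FREE → LOCK
read 'x': LOCK → WAIT
read 'y': WAIT → SYNC
read 'y': SYNC → ARM
read 'x': ARM → ARM
read 'x': ARM → ARM
read 'x': ARM → ARM
read 'y': ARM → SYNC
read 'x': SYNC → WAIT
read 'y': WAIT → SYNC
End state SYNC is accepting.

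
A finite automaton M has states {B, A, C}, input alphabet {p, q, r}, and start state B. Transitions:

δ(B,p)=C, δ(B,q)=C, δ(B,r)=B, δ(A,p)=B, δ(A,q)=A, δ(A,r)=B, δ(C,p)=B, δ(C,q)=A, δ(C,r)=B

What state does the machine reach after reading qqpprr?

B

start at B
read 'q': B → C
read 'q': C → A
read 'p': A → B
read 'p': B → C
read 'r': C → B
read 'r': B → B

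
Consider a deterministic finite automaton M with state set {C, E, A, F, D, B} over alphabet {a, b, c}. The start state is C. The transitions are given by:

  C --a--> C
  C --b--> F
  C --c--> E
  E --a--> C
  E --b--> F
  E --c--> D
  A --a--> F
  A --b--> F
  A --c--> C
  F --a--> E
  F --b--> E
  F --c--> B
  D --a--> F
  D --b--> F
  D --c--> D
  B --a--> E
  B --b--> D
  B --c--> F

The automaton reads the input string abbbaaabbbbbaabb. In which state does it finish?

start at C
read 'a': C → C
read 'b': C → F
read 'b': F → E
read 'b': E → F
read 'a': F → E
read 'a': E → C
read 'a': C → C
read 'b': C → F
read 'b': F → E
read 'b': E → F
read 'b': F → E
read 'b': E → F
read 'a': F → E
read 'a': E → C
read 'b': C → F
read 'b': F → E

E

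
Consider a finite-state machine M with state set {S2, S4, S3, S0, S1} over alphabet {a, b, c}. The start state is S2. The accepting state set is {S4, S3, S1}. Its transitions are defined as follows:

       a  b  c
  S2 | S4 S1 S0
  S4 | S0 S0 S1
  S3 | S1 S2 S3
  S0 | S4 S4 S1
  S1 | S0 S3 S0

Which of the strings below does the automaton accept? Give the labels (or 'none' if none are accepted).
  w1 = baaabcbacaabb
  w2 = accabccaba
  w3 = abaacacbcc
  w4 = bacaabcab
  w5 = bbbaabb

w1: Trace: S2 -b-> S1 -a-> S0 -a-> S4 -a-> S0 -b-> S4 -c-> S1 -b-> S3 -a-> S1 -c-> S0 -a-> S4 -a-> S0 -b-> S4 -b-> S0  → end S0, rejected
w2: Trace: S2 -a-> S4 -c-> S1 -c-> S0 -a-> S4 -b-> S0 -c-> S1 -c-> S0 -a-> S4 -b-> S0 -a-> S4  → end S4, accepted
w3: Trace: S2 -a-> S4 -b-> S0 -a-> S4 -a-> S0 -c-> S1 -a-> S0 -c-> S1 -b-> S3 -c-> S3 -c-> S3  → end S3, accepted
w4: Trace: S2 -b-> S1 -a-> S0 -c-> S1 -a-> S0 -a-> S4 -b-> S0 -c-> S1 -a-> S0 -b-> S4  → end S4, accepted
w5: Trace: S2 -b-> S1 -b-> S3 -b-> S2 -a-> S4 -a-> S0 -b-> S4 -b-> S0  → end S0, rejected

w2, w3, w4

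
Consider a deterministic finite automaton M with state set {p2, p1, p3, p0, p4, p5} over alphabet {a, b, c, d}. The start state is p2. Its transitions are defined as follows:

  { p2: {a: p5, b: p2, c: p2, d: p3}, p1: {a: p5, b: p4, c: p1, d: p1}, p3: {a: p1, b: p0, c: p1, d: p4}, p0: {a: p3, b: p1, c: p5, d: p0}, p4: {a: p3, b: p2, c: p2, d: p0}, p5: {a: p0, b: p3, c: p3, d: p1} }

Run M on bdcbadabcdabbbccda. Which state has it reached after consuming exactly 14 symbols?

p1

Trace: p2 -b-> p2 -d-> p3 -c-> p1 -b-> p4 -a-> p3 -d-> p4 -a-> p3 -b-> p0 -c-> p5 -d-> p1 -a-> p5 -b-> p3 -b-> p0 -b-> p1
After 14 symbols: p1.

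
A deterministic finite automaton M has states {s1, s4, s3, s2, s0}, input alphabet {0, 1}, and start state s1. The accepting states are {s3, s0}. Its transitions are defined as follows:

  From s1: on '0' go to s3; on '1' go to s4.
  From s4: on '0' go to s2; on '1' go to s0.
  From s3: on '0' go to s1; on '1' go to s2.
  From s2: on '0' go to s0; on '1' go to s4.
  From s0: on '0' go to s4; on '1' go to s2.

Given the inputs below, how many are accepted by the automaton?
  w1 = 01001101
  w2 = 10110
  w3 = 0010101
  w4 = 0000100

1

w1: Trace: s1 -0-> s3 -1-> s2 -0-> s0 -0-> s4 -1-> s0 -1-> s2 -0-> s0 -1-> s2  → end s2, rejected
w2: Trace: s1 -1-> s4 -0-> s2 -1-> s4 -1-> s0 -0-> s4  → end s4, rejected
w3: Trace: s1 -0-> s3 -0-> s1 -1-> s4 -0-> s2 -1-> s4 -0-> s2 -1-> s4  → end s4, rejected
w4: Trace: s1 -0-> s3 -0-> s1 -0-> s3 -0-> s1 -1-> s4 -0-> s2 -0-> s0  → end s0, accepted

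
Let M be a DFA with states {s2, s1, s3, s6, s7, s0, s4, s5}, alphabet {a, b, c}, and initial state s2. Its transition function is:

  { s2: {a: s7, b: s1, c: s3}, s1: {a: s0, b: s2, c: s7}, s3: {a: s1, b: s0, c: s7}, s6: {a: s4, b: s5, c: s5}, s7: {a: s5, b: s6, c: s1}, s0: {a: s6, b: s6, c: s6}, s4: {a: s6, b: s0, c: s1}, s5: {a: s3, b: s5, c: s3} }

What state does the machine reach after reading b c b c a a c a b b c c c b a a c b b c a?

s3

Trace: s2 -b-> s1 -c-> s7 -b-> s6 -c-> s5 -a-> s3 -a-> s1 -c-> s7 -a-> s5 -b-> s5 -b-> s5 -c-> s3 -c-> s7 -c-> s1 -b-> s2 -a-> s7 -a-> s5 -c-> s3 -b-> s0 -b-> s6 -c-> s5 -a-> s3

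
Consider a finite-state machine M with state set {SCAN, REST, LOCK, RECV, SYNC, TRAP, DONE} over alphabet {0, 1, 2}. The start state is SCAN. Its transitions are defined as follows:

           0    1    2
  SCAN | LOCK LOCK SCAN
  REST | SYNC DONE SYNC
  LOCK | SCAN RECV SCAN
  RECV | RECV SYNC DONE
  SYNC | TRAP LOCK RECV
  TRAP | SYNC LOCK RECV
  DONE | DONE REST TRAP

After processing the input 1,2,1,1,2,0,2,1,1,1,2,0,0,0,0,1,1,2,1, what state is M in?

start at SCAN
read '1': SCAN → LOCK
read '2': LOCK → SCAN
read '1': SCAN → LOCK
read '1': LOCK → RECV
read '2': RECV → DONE
read '0': DONE → DONE
read '2': DONE → TRAP
read '1': TRAP → LOCK
read '1': LOCK → RECV
read '1': RECV → SYNC
read '2': SYNC → RECV
read '0': RECV → RECV
read '0': RECV → RECV
read '0': RECV → RECV
read '0': RECV → RECV
read '1': RECV → SYNC
read '1': SYNC → LOCK
read '2': LOCK → SCAN
read '1': SCAN → LOCK

LOCK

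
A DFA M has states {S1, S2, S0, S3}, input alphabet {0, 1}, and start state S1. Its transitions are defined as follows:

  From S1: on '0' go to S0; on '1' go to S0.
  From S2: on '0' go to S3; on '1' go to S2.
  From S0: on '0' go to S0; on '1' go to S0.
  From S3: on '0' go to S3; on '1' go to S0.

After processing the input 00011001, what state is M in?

Trace: S1 -0-> S0 -0-> S0 -0-> S0 -1-> S0 -1-> S0 -0-> S0 -0-> S0 -1-> S0

S0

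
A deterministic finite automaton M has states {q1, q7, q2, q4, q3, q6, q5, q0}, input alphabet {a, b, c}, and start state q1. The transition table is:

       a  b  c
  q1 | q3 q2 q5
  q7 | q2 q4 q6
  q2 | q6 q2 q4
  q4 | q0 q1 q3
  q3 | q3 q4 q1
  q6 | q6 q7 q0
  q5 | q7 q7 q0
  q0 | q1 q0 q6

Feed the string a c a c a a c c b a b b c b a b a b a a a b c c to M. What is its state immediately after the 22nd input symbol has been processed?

q4

start at q1
read 'a': q1 → q3
read 'c': q3 → q1
read 'a': q1 → q3
read 'c': q3 → q1
read 'a': q1 → q3
read 'a': q3 → q3
read 'c': q3 → q1
read 'c': q1 → q5
read 'b': q5 → q7
read 'a': q7 → q2
read 'b': q2 → q2
read 'b': q2 → q2
read 'c': q2 → q4
read 'b': q4 → q1
read 'a': q1 → q3
read 'b': q3 → q4
read 'a': q4 → q0
read 'b': q0 → q0
read 'a': q0 → q1
read 'a': q1 → q3
read 'a': q3 → q3
read 'b': q3 → q4
After 22 symbols: q4.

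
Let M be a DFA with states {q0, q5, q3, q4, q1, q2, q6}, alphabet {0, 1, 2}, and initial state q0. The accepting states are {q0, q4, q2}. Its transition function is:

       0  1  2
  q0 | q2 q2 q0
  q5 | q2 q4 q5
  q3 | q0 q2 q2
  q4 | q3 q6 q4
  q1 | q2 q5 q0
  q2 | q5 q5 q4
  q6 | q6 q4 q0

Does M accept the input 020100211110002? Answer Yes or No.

Yes

start at q0
read '0': q0 → q2
read '2': q2 → q4
read '0': q4 → q3
read '1': q3 → q2
read '0': q2 → q5
read '0': q5 → q2
read '2': q2 → q4
read '1': q4 → q6
read '1': q6 → q4
read '1': q4 → q6
read '1': q6 → q4
read '0': q4 → q3
read '0': q3 → q0
read '0': q0 → q2
read '2': q2 → q4
End state q4 is accepting.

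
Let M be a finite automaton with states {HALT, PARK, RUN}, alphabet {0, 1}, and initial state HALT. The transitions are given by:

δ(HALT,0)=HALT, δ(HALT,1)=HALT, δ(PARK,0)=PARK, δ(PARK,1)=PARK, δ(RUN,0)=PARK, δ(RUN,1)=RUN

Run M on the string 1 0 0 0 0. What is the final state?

HALT

start at HALT
read '1': HALT → HALT
read '0': HALT → HALT
read '0': HALT → HALT
read '0': HALT → HALT
read '0': HALT → HALT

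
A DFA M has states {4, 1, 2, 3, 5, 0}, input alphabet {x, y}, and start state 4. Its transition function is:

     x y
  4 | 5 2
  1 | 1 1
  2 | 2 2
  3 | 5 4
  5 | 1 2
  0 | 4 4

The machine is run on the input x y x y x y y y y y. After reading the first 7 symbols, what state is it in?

start at 4
read 'x': 4 → 5
read 'y': 5 → 2
read 'x': 2 → 2
read 'y': 2 → 2
read 'x': 2 → 2
read 'y': 2 → 2
read 'y': 2 → 2
After 7 symbols: 2.

2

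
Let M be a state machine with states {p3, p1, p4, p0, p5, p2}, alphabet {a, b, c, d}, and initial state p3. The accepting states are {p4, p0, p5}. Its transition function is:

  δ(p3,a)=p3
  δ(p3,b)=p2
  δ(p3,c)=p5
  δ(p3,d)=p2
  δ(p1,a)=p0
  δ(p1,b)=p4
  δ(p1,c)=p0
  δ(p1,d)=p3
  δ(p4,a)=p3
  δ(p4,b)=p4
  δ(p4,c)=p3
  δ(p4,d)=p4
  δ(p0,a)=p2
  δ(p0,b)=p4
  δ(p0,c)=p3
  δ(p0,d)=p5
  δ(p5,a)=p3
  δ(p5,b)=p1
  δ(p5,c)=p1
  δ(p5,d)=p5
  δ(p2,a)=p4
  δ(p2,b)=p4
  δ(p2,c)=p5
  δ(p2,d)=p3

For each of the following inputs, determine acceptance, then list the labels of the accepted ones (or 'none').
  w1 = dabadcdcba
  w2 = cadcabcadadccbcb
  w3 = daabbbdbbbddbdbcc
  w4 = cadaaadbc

w1: p3 → p2 → p4 → p4 → p3 → p2 → p5 → p5 → p1 → p4 → p3  → end p3, rejected
w2: p3 → p5 → p3 → p2 → p5 → p3 → p2 → p5 → p3 → p2 → p4 → p4 → p3 → p5 → p1 → p0 → p4  → end p4, accepted
w3: p3 → p2 → p4 → p3 → p2 → p4 → p4 → p4 → p4 → p4 → p4 → p4 → p4 → p4 → p4 → p4 → p3 → p5  → end p5, accepted
w4: p3 → p5 → p3 → p2 → p4 → p3 → p3 → p2 → p4 → p3  → end p3, rejected

w2, w3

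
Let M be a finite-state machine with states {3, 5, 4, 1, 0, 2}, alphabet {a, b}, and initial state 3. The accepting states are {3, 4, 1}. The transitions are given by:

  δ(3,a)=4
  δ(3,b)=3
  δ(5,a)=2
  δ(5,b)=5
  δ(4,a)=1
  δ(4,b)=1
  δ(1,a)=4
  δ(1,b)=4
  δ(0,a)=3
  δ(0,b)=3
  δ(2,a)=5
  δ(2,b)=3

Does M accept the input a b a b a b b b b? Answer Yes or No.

3 → 4 → 1 → 4 → 1 → 4 → 1 → 4 → 1 → 4
End state 4 is accepting.

Yes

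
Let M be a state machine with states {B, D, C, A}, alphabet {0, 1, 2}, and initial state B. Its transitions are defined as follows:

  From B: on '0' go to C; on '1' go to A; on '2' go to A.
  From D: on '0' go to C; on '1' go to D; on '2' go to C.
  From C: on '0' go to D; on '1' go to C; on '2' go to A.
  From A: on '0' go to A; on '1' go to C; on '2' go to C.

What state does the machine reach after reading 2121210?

D

start at B
read '2': B → A
read '1': A → C
read '2': C → A
read '1': A → C
read '2': C → A
read '1': A → C
read '0': C → D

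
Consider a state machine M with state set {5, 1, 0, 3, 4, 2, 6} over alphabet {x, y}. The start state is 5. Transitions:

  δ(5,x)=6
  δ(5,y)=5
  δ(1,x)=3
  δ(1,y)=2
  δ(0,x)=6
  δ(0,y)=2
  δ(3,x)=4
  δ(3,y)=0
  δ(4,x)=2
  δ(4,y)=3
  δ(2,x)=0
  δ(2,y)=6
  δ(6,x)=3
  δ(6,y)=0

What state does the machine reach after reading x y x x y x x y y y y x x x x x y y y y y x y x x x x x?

0

Trace: 5 -x-> 6 -y-> 0 -x-> 6 -x-> 3 -y-> 0 -x-> 6 -x-> 3 -y-> 0 -y-> 2 -y-> 6 -y-> 0 -x-> 6 -x-> 3 -x-> 4 -x-> 2 -x-> 0 -y-> 2 -y-> 6 -y-> 0 -y-> 2 -y-> 6 -x-> 3 -y-> 0 -x-> 6 -x-> 3 -x-> 4 -x-> 2 -x-> 0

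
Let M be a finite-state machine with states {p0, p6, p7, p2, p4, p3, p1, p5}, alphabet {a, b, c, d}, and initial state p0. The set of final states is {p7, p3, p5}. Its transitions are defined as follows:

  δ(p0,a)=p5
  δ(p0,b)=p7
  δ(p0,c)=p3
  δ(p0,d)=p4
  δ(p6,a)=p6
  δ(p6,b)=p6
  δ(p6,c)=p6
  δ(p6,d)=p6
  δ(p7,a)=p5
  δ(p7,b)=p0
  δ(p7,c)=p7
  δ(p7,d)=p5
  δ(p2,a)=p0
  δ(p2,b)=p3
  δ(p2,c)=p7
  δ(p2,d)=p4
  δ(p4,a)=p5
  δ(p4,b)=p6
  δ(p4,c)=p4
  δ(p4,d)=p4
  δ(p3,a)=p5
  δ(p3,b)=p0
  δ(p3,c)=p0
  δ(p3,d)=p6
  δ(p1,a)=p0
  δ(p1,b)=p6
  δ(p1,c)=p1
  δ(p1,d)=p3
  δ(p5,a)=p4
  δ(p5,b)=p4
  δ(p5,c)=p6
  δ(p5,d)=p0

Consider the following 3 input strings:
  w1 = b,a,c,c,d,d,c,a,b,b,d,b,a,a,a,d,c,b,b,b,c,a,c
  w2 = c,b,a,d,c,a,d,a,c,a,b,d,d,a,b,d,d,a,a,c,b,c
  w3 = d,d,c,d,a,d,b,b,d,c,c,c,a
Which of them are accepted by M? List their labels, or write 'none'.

w1: Trace: p0 -b-> p7 -a-> p5 -c-> p6 -c-> p6 -d-> p6 -d-> p6 -c-> p6 -a-> p6 -b-> p6 -b-> p6 -d-> p6 -b-> p6 -a-> p6 -a-> p6 -a-> p6 -d-> p6 -c-> p6 -b-> p6 -b-> p6 -b-> p6 -c-> p6 -a-> p6 -c-> p6  → end p6, rejected
w2: Trace: p0 -c-> p3 -b-> p0 -a-> p5 -d-> p0 -c-> p3 -a-> p5 -d-> p0 -a-> p5 -c-> p6 -a-> p6 -b-> p6 -d-> p6 -d-> p6 -a-> p6 -b-> p6 -d-> p6 -d-> p6 -a-> p6 -a-> p6 -c-> p6 -b-> p6 -c-> p6  → end p6, rejected
w3: Trace: p0 -d-> p4 -d-> p4 -c-> p4 -d-> p4 -a-> p5 -d-> p0 -b-> p7 -b-> p0 -d-> p4 -c-> p4 -c-> p4 -c-> p4 -a-> p5  → end p5, accepted

w3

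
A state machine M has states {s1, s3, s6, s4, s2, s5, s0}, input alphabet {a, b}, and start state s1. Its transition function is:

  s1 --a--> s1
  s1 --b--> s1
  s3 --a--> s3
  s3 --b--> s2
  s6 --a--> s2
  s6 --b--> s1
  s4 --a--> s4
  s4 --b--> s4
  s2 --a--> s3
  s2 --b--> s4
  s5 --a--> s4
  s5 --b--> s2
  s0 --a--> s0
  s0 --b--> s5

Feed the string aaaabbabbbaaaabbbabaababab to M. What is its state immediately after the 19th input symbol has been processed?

s1

start at s1
read 'a': s1 → s1
read 'a': s1 → s1
read 'a': s1 → s1
read 'a': s1 → s1
read 'b': s1 → s1
read 'b': s1 → s1
read 'a': s1 → s1
read 'b': s1 → s1
read 'b': s1 → s1
read 'b': s1 → s1
read 'a': s1 → s1
read 'a': s1 → s1
read 'a': s1 → s1
read 'a': s1 → s1
read 'b': s1 → s1
read 'b': s1 → s1
read 'b': s1 → s1
read 'a': s1 → s1
read 'b': s1 → s1
After 19 symbols: s1.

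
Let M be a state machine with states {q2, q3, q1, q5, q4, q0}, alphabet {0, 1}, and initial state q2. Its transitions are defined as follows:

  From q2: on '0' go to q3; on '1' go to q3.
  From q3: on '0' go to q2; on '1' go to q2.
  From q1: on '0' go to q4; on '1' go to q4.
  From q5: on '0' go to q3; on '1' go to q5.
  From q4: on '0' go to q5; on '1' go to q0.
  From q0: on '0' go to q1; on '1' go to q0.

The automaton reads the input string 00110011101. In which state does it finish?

q3

Trace: q2 -0-> q3 -0-> q2 -1-> q3 -1-> q2 -0-> q3 -0-> q2 -1-> q3 -1-> q2 -1-> q3 -0-> q2 -1-> q3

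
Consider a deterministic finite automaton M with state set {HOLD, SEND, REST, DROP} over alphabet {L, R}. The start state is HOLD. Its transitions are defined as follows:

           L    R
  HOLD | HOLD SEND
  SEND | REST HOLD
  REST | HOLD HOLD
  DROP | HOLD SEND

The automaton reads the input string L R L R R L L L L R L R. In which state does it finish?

Trace: HOLD -L-> HOLD -R-> SEND -L-> REST -R-> HOLD -R-> SEND -L-> REST -L-> HOLD -L-> HOLD -L-> HOLD -R-> SEND -L-> REST -R-> HOLD

HOLD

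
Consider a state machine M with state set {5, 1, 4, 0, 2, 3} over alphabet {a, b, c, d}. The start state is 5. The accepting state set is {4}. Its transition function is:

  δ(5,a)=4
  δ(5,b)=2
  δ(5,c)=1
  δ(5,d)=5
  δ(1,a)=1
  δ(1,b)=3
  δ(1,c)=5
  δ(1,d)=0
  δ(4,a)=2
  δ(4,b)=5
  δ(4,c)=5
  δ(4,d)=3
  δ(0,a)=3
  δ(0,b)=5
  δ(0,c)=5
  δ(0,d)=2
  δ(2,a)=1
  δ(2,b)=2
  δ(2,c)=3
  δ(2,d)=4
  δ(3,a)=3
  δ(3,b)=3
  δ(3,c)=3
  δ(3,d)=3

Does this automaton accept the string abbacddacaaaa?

Trace: 5 -a-> 4 -b-> 5 -b-> 2 -a-> 1 -c-> 5 -d-> 5 -d-> 5 -a-> 4 -c-> 5 -a-> 4 -a-> 2 -a-> 1 -a-> 1
End state 1 is not accepting.

No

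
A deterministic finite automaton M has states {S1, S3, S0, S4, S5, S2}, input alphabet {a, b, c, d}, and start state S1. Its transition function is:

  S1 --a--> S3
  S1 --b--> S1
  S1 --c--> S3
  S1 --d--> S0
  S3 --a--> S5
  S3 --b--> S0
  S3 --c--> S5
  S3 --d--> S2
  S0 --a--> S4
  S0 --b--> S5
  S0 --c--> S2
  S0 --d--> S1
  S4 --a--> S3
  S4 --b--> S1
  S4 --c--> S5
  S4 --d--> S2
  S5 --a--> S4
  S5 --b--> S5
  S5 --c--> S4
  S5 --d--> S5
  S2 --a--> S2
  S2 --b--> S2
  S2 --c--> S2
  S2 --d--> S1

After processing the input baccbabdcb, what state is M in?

S0

S1 → S1 → S3 → S5 → S4 → S1 → S3 → S0 → S1 → S3 → S0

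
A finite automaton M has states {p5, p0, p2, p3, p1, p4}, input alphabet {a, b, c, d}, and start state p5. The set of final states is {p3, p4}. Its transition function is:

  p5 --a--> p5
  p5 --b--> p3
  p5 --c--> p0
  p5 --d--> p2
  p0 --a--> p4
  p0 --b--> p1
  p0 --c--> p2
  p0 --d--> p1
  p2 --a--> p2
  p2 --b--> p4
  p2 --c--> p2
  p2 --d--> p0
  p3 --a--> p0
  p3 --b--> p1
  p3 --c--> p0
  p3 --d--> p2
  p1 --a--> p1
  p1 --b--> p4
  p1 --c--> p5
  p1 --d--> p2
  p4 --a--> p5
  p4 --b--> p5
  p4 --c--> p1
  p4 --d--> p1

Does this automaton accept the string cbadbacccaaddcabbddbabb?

start at p5
read 'c': p5 → p0
read 'b': p0 → p1
read 'a': p1 → p1
read 'd': p1 → p2
read 'b': p2 → p4
read 'a': p4 → p5
read 'c': p5 → p0
read 'c': p0 → p2
read 'c': p2 → p2
read 'a': p2 → p2
read 'a': p2 → p2
read 'd': p2 → p0
read 'd': p0 → p1
read 'c': p1 → p5
read 'a': p5 → p5
read 'b': p5 → p3
read 'b': p3 → p1
read 'd': p1 → p2
read 'd': p2 → p0
read 'b': p0 → p1
read 'a': p1 → p1
read 'b': p1 → p4
read 'b': p4 → p5
End state p5 is not accepting.

No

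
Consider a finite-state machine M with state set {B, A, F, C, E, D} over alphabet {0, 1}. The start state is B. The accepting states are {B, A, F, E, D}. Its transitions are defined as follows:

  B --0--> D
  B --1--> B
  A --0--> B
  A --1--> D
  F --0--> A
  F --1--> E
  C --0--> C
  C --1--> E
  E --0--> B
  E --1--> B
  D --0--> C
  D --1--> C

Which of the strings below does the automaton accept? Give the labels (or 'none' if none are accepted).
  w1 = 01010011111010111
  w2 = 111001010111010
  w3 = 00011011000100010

w1: B → D → C → C → E → B → D → C → E → B → B → B → D → C → C → E → B → B  → end B, accepted
w2: B → B → B → B → D → C → E → B → B → D → C → E → B → D → C → C  → end C, rejected
w3: B → D → C → C → E → B → D → C → E → B → D → C → E → B → D → C → E → B  → end B, accepted

w1, w3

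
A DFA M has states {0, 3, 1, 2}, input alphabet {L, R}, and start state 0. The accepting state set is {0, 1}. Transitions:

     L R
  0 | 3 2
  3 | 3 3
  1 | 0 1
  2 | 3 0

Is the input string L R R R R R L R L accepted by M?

Trace: 0 -L-> 3 -R-> 3 -R-> 3 -R-> 3 -R-> 3 -R-> 3 -L-> 3 -R-> 3 -L-> 3
End state 3 is not accepting.

No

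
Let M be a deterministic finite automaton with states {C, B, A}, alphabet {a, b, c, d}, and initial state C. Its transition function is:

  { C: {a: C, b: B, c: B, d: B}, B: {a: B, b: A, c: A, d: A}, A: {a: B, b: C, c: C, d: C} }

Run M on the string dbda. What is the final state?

C

C → B → A → C → C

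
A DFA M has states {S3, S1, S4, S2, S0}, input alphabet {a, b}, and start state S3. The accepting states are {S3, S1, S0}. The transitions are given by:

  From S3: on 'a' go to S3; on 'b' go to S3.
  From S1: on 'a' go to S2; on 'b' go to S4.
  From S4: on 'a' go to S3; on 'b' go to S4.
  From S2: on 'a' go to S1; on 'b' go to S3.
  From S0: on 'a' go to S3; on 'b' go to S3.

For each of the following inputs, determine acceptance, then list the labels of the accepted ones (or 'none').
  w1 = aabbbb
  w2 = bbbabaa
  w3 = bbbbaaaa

w1, w2, w3

w1: S3 → S3 → S3 → S3 → S3 → S3 → S3  → end S3, accepted
w2: S3 → S3 → S3 → S3 → S3 → S3 → S3 → S3  → end S3, accepted
w3: S3 → S3 → S3 → S3 → S3 → S3 → S3 → S3 → S3  → end S3, accepted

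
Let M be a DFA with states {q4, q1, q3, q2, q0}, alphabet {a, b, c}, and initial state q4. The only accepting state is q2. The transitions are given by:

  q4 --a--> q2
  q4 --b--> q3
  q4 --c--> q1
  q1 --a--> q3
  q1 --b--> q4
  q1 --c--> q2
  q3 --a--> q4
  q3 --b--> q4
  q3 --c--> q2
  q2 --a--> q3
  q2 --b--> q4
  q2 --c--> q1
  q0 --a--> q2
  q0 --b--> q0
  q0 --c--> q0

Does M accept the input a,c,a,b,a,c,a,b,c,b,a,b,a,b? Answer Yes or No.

q4 → q2 → q1 → q3 → q4 → q2 → q1 → q3 → q4 → q1 → q4 → q2 → q4 → q2 → q4
End state q4 is not accepting.

No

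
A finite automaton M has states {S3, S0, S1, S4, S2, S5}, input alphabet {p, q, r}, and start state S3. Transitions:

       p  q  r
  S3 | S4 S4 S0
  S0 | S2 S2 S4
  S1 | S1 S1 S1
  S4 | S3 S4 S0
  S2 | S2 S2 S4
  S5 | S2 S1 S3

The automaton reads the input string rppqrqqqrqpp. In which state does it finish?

S3 → S0 → S2 → S2 → S2 → S4 → S4 → S4 → S4 → S0 → S2 → S2 → S2

S2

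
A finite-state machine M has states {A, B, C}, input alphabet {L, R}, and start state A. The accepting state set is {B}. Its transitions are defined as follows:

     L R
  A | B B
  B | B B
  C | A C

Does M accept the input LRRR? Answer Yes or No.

Yes

A → B → B → B → B
End state B is accepting.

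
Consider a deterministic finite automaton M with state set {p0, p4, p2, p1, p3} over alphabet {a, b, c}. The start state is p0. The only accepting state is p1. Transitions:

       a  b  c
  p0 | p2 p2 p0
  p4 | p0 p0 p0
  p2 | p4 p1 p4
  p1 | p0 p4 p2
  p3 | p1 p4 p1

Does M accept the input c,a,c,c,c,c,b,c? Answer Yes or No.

No

p0 → p0 → p2 → p4 → p0 → p0 → p0 → p2 → p4
End state p4 is not accepting.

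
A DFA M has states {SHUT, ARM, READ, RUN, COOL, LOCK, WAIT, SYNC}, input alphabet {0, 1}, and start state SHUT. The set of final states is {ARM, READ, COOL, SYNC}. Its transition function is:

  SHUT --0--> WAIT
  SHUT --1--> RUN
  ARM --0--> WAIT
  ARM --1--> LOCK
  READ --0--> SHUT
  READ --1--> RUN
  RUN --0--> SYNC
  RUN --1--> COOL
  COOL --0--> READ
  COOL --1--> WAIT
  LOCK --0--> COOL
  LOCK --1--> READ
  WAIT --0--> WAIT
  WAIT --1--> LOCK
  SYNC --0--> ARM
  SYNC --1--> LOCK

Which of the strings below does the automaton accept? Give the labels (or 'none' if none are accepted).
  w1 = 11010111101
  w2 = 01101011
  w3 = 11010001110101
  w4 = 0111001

w2

w1: SHUT → RUN → COOL → READ → RUN → SYNC → LOCK → READ → RUN → COOL → READ → RUN  → end RUN, rejected
w2: SHUT → WAIT → LOCK → READ → SHUT → RUN → SYNC → LOCK → READ  → end READ, accepted
w3: SHUT → RUN → COOL → READ → RUN → SYNC → ARM → WAIT → LOCK → READ → RUN → SYNC → LOCK → COOL → WAIT  → end WAIT, rejected
w4: SHUT → WAIT → LOCK → READ → RUN → SYNC → ARM → LOCK  → end LOCK, rejected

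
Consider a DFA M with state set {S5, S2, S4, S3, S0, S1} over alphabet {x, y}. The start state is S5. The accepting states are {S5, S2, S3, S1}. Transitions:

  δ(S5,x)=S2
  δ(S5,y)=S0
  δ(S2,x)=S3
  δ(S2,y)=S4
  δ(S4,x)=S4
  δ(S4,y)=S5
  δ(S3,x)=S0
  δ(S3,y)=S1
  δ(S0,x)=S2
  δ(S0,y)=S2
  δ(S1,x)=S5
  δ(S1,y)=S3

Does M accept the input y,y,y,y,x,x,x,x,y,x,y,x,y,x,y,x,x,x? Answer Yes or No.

No

Trace: S5 -y-> S0 -y-> S2 -y-> S4 -y-> S5 -x-> S2 -x-> S3 -x-> S0 -x-> S2 -y-> S4 -x-> S4 -y-> S5 -x-> S2 -y-> S4 -x-> S4 -y-> S5 -x-> S2 -x-> S3 -x-> S0
End state S0 is not accepting.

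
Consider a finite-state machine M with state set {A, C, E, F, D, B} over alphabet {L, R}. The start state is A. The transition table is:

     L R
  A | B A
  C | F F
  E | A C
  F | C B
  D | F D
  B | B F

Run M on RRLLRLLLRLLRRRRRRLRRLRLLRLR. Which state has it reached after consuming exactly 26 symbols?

B

Trace: A -R-> A -R-> A -L-> B -L-> B -R-> F -L-> C -L-> F -L-> C -R-> F -L-> C -L-> F -R-> B -R-> F -R-> B -R-> F -R-> B -R-> F -L-> C -R-> F -R-> B -L-> B -R-> F -L-> C -L-> F -R-> B -L-> B
After 26 symbols: B.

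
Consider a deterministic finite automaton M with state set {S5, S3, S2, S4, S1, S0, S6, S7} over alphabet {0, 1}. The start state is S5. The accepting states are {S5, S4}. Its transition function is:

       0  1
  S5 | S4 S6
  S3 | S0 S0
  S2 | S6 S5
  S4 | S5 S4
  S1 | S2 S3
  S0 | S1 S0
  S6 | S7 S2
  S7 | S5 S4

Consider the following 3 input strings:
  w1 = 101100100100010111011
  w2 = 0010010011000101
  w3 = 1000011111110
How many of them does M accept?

w1: S5 → S6 → S7 → S4 → S4 → S5 → S4 → S4 → S5 → S4 → S4 → S5 → S4 → S5 → S6 → S7 → S4 → S4 → S4 → S5 → S6 → S2  → end S2, rejected
w2: S5 → S4 → S5 → S6 → S7 → S5 → S6 → S7 → S5 → S6 → S2 → S6 → S7 → S5 → S6 → S7 → S4  → end S4, accepted
w3: S5 → S6 → S7 → S5 → S4 → S5 → S6 → S2 → S5 → S6 → S2 → S5 → S6 → S7  → end S7, rejected

1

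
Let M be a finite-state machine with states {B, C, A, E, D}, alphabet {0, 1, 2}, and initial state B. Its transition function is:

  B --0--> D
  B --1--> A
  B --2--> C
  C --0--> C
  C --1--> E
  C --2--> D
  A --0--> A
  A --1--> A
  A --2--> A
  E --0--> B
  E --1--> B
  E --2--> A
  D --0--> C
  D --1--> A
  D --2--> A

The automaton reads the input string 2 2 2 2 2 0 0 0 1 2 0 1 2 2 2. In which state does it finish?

A

start at B
read '2': B → C
read '2': C → D
read '2': D → A
read '2': A → A
read '2': A → A
read '0': A → A
read '0': A → A
read '0': A → A
read '1': A → A
read '2': A → A
read '0': A → A
read '1': A → A
read '2': A → A
read '2': A → A
read '2': A → A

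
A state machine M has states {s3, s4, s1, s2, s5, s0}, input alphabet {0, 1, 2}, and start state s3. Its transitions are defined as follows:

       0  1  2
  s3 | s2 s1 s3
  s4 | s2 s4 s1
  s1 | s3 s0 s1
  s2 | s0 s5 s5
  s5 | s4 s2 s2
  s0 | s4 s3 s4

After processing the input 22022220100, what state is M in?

s3 → s3 → s3 → s2 → s5 → s2 → s5 → s2 → s0 → s3 → s2 → s0

s0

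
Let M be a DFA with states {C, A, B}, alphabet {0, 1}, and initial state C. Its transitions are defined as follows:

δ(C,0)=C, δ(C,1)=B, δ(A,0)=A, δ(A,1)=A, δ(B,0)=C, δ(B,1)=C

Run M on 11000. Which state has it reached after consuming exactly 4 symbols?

C

C → B → C → C → C
After 4 symbols: C.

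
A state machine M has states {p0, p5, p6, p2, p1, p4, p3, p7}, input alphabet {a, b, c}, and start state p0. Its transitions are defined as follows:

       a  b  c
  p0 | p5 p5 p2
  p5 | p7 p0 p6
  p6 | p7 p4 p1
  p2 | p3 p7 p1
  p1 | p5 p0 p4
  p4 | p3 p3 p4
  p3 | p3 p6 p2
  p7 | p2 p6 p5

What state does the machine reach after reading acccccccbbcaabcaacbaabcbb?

Trace: p0 -a-> p5 -c-> p6 -c-> p1 -c-> p4 -c-> p4 -c-> p4 -c-> p4 -c-> p4 -b-> p3 -b-> p6 -c-> p1 -a-> p5 -a-> p7 -b-> p6 -c-> p1 -a-> p5 -a-> p7 -c-> p5 -b-> p0 -a-> p5 -a-> p7 -b-> p6 -c-> p1 -b-> p0 -b-> p5

p5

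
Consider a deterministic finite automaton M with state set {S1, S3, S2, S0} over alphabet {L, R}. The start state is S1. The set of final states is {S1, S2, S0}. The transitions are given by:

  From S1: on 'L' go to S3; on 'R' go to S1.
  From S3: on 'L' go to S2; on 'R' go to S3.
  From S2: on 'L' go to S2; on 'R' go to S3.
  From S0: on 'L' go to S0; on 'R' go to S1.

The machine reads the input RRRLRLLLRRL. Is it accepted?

Trace: S1 -R-> S1 -R-> S1 -R-> S1 -L-> S3 -R-> S3 -L-> S2 -L-> S2 -L-> S2 -R-> S3 -R-> S3 -L-> S2
End state S2 is accepting.

Yes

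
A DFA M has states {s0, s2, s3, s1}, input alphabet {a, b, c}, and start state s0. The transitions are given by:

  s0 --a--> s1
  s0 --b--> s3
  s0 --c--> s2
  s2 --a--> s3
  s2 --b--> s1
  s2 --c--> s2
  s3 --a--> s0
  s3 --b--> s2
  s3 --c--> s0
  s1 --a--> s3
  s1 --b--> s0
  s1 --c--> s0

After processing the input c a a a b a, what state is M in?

s1

s0 → s2 → s3 → s0 → s1 → s0 → s1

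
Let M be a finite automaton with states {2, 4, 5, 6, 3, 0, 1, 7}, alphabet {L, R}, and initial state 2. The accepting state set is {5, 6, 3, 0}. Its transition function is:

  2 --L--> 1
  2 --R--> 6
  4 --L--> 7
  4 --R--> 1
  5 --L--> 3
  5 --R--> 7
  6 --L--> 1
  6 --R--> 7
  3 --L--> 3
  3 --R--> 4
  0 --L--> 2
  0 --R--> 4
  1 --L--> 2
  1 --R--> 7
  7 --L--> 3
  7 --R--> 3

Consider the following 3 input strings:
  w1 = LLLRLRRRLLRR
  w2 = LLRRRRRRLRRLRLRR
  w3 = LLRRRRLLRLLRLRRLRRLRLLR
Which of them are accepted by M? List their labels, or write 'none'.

w2

w1:
  start at 2
  read 'L': 2 → 1
  read 'L': 1 → 2
  read 'L': 2 → 1
  read 'R': 1 → 7
  read 'L': 7 → 3
  read 'R': 3 → 4
  read 'R': 4 → 1
  read 'R': 1 → 7
  read 'L': 7 → 3
  read 'L': 3 → 3
  read 'R': 3 → 4
  read 'R': 4 → 1
  end 1, rejected
w2:
  start at 2
  read 'L': 2 → 1
  read 'L': 1 → 2
  read 'R': 2 → 6
  read 'R': 6 → 7
  read 'R': 7 → 3
  read 'R': 3 → 4
  read 'R': 4 → 1
  read 'R': 1 → 7
  read 'L': 7 → 3
  read 'R': 3 → 4
  read 'R': 4 → 1
  read 'L': 1 → 2
  read 'R': 2 → 6
  read 'L': 6 → 1
  read 'R': 1 → 7
  read 'R': 7 → 3
  end 3, accepted
w3:
  start at 2
  read 'L': 2 → 1
  read 'L': 1 → 2
  read 'R': 2 → 6
  read 'R': 6 → 7
  read 'R': 7 → 3
  read 'R': 3 → 4
  read 'L': 4 → 7
  read 'L': 7 → 3
  read 'R': 3 → 4
  read 'L': 4 → 7
  read 'L': 7 → 3
  read 'R': 3 → 4
  read 'L': 4 → 7
  read 'R': 7 → 3
  read 'R': 3 → 4
  read 'L': 4 → 7
  read 'R': 7 → 3
  read 'R': 3 → 4
  read 'L': 4 → 7
  read 'R': 7 → 3
  read 'L': 3 → 3
  read 'L': 3 → 3
  read 'R': 3 → 4
  end 4, rejected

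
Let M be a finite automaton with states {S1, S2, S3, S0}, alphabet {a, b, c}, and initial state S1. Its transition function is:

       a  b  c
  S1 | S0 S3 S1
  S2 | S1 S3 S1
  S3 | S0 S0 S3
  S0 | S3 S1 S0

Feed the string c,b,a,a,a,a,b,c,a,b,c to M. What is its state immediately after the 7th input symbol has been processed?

S0

start at S1
read 'c': S1 → S1
read 'b': S1 → S3
read 'a': S3 → S0
read 'a': S0 → S3
read 'a': S3 → S0
read 'a': S0 → S3
read 'b': S3 → S0
After 7 symbols: S0.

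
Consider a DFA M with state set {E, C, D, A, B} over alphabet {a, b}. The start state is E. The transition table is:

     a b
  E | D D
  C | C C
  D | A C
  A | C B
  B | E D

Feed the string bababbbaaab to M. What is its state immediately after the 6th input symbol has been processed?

C

E → D → A → B → E → D → C
After 6 symbols: C.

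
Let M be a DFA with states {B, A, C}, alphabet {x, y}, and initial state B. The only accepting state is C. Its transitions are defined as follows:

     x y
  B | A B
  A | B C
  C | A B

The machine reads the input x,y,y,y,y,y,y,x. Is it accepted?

No

start at B
read 'x': B → A
read 'y': A → C
read 'y': C → B
read 'y': B → B
read 'y': B → B
read 'y': B → B
read 'y': B → B
read 'x': B → A
End state A is not accepting.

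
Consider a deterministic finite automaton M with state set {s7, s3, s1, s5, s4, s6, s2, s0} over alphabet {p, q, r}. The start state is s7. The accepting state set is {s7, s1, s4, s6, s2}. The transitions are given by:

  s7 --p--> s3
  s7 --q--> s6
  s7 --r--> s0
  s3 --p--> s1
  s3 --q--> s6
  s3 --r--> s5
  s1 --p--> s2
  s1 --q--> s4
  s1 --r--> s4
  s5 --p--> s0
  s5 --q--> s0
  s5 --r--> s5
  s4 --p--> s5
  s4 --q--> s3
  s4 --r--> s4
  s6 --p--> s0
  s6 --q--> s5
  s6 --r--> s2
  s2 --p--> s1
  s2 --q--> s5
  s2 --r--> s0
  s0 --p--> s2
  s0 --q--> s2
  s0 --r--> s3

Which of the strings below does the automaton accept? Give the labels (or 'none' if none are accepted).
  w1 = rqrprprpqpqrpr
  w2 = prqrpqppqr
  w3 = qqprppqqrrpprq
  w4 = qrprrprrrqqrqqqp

w3, w4

w1: s7 → s0 → s2 → s0 → s2 → s0 → s2 → s0 → s2 → s5 → s0 → s2 → s0 → s2 → s0  → end s0, rejected
w2: s7 → s3 → s5 → s0 → s3 → s1 → s4 → s5 → s0 → s2 → s0  → end s0, rejected
w3: s7 → s6 → s5 → s0 → s3 → s1 → s2 → s5 → s0 → s3 → s5 → s0 → s2 → s0 → s2  → end s2, accepted
w4: s7 → s6 → s2 → s1 → s4 → s4 → s5 → s5 → s5 → s5 → s0 → s2 → s0 → s2 → s5 → s0 → s2  → end s2, accepted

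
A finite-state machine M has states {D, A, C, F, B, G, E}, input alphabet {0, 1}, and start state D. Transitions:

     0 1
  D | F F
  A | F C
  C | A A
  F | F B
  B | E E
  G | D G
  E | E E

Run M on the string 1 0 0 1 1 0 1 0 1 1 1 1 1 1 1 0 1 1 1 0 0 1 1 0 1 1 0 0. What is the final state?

E

start at D
read '1': D → F
read '0': F → F
read '0': F → F
read '1': F → B
read '1': B → E
read '0': E → E
read '1': E → E
read '0': E → E
read '1': E → E
read '1': E → E
read '1': E → E
read '1': E → E
read '1': E → E
read '1': E → E
read '1': E → E
read '0': E → E
read '1': E → E
read '1': E → E
read '1': E → E
read '0': E → E
read '0': E → E
read '1': E → E
read '1': E → E
read '0': E → E
read '1': E → E
read '1': E → E
read '0': E → E
read '0': E → E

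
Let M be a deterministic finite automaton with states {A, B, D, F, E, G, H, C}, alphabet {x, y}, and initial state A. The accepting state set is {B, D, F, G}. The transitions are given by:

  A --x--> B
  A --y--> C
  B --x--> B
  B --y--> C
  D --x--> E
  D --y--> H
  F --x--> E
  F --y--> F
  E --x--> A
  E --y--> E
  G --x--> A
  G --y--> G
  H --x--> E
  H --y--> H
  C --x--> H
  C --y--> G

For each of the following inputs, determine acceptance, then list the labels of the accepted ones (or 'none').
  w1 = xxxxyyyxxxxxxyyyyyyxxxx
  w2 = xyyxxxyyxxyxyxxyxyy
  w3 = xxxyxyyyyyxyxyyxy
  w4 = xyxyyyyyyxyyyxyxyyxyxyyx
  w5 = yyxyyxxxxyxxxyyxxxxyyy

w1, w5

w1:
  start at A
  read 'x': A → B
  read 'x': B → B
  read 'x': B → B
  read 'x': B → B
  read 'y': B → C
  read 'y': C → G
  read 'y': G → G
  read 'x': G → A
  read 'x': A → B
  read 'x': B → B
  read 'x': B → B
  read 'x': B → B
  read 'x': B → B
  read 'y': B → C
  read 'y': C → G
  read 'y': G → G
  read 'y': G → G
  read 'y': G → G
  read 'y': G → G
  read 'x': G → A
  read 'x': A → B
  read 'x': B → B
  read 'x': B → B
  end B, accepted
w2:
  start at A
  read 'x': A → B
  read 'y': B → C
  read 'y': C → G
  read 'x': G → A
  read 'x': A → B
  read 'x': B → B
  read 'y': B → C
  read 'y': C → G
  read 'x': G → A
  read 'x': A → B
  read 'y': B → C
  read 'x': C → H
  read 'y': H → H
  read 'x': H → E
  read 'x': E → A
  read 'y': A → C
  read 'x': C → H
  read 'y': H → H
  read 'y': H → H
  end H, rejected
w3:
  start at A
  read 'x': A → B
  read 'x': B → B
  read 'x': B → B
  read 'y': B → C
  read 'x': C → H
  read 'y': H → H
  read 'y': H → H
  read 'y': H → H
  read 'y': H → H
  read 'y': H → H
  read 'x': H → E
  read 'y': E → E
  read 'x': E → A
  read 'y': A → C
  read 'y': C → G
  read 'x': G → A
  read 'y': A → C
  end C, rejected
w4:
  start at A
  read 'x': A → B
  read 'y': B → C
  read 'x': C → H
  read 'y': H → H
  read 'y': H → H
  read 'y': H → H
  read 'y': H → H
  read 'y': H → H
  read 'y': H → H
  read 'x': H → E
  read 'y': E → E
  read 'y': E → E
  read 'y': E → E
  read 'x': E → A
  read 'y': A → C
  read 'x': C → H
  read 'y': H → H
  read 'y': H → H
  read 'x': H → E
  read 'y': E → E
  read 'x': E → A
  read 'y': A → C
  read 'y': C → G
  read 'x': G → A
  end A, rejected
w5:
  start at A
  read 'y': A → C
  read 'y': C → G
  read 'x': G → A
  read 'y': A → C
  read 'y': C → G
  read 'x': G → A
  read 'x': A → B
  read 'x': B → B
  read 'x': B → B
  read 'y': B → C
  read 'x': C → H
  read 'x': H → E
  read 'x': E → A
  read 'y': A → C
  read 'y': C → G
  read 'x': G → A
  read 'x': A → B
  read 'x': B → B
  read 'x': B → B
  read 'y': B → C
  read 'y': C → G
  read 'y': G → G
  end G, accepted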